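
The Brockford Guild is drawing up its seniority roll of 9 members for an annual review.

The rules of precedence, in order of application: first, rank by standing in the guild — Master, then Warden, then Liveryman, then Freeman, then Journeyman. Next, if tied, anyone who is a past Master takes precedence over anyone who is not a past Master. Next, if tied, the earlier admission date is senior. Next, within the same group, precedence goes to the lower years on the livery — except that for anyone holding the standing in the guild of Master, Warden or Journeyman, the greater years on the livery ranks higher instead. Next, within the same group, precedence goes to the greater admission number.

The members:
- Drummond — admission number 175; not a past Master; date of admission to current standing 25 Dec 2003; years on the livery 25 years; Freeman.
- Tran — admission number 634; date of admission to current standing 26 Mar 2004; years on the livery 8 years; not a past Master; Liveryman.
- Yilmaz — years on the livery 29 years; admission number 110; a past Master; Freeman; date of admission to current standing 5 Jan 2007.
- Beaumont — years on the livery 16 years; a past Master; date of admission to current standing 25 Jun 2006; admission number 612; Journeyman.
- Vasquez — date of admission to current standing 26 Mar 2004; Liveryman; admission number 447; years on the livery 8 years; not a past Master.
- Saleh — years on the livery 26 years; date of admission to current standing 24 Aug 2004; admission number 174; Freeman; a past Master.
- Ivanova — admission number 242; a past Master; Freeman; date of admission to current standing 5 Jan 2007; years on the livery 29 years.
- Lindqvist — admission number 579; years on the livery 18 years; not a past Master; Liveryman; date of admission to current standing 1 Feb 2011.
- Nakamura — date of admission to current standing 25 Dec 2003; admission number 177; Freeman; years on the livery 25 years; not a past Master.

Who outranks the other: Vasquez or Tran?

By standing in the guild: Tran, Vasquez and Lindqvist (Liveryman); then Saleh, Ivanova, Yilmaz, Nakamura and Drummond (Freeman); then Beaumont (Journeyman).
Tran, Vasquez and Lindqvist are each not a past Master, so the next rule applies.
Among Tran, Vasquez and Lindqvist, by date of admission to current standing (earlier first): Tran and Vasquez (26 Mar 2004) before Lindqvist (1 Feb 2011).
Tran and Vasquez both have years on the livery 8 years, so the next rule applies.
Among Tran and Vasquez, by admission number (higher first): Tran (634) before Vasquez (447).
Among Saleh, Ivanova, Yilmaz, Nakamura and Drummond, a past Master before not a past Master: Saleh, Ivanova and Yilmaz (a past Master) before Nakamura and Drummond (not a past Master).
Among Saleh, Ivanova and Yilmaz, by date of admission to current standing (earlier first): Saleh (24 Aug 2004) before Ivanova and Yilmaz (5 Jan 2007).
Ivanova and Yilmaz both have years on the livery 29 years, so the next rule applies.
Among Ivanova and Yilmaz, by admission number (higher first): Ivanova (242) before Yilmaz (110).
Nakamura and Drummond both have date of admission to current standing 25 Dec 2003, so the next rule applies.
Nakamura and Drummond both have years on the livery 25 years, so the next rule applies.
Among Nakamura and Drummond, by admission number (higher first): Nakamura (177) before Drummond (175).
So Tran takes precedence.

Tran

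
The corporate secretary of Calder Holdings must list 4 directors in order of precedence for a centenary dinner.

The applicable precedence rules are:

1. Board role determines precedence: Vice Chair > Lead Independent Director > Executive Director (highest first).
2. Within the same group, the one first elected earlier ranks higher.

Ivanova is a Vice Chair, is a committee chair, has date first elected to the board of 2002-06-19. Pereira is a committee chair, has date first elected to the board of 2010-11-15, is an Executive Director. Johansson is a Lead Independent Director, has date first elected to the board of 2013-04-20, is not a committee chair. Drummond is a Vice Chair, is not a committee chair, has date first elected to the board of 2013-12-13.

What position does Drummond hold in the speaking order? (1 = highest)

2

By board role: Ivanova and Drummond (Vice Chair); then Johansson (Lead Independent Director); then Pereira (Executive Director).
Among Ivanova and Drummond, by date first elected to the board (earlier first): Ivanova (2002-06-19) before Drummond (2013-12-13).
Order: Ivanova, Drummond, Johansson, Pereira. So position 2.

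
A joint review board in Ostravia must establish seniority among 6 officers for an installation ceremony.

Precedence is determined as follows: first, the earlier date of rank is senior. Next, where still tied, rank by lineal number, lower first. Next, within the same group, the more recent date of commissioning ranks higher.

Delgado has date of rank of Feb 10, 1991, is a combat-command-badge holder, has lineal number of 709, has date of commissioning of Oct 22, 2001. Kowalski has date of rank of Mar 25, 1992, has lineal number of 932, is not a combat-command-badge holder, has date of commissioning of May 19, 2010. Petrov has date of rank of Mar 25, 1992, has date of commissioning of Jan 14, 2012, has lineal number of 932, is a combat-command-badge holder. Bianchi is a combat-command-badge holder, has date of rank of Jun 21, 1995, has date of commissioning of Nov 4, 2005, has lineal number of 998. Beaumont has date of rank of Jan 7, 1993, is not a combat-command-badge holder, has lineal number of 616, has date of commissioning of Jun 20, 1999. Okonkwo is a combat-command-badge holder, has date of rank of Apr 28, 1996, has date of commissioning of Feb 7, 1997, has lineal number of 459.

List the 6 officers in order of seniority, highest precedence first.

By date of rank (earlier first): Delgado (Feb 10, 1991); then Petrov and Kowalski (both Mar 25, 1992); then Beaumont (Jan 7, 1993); then Bianchi (Jun 21, 1995); then Okonkwo (Apr 28, 1996).
Petrov and Kowalski both have lineal number 932, so the next rule applies.
Among Petrov and Kowalski, by date of commissioning (later first): Petrov (Jan 14, 2012) before Kowalski (May 19, 2010).
Full order: Delgado, Petrov, Kowalski, Beaumont, Bianchi, Okonkwo.

Delgado, Petrov, Kowalski, Beaumont, Bianchi, Okonkwo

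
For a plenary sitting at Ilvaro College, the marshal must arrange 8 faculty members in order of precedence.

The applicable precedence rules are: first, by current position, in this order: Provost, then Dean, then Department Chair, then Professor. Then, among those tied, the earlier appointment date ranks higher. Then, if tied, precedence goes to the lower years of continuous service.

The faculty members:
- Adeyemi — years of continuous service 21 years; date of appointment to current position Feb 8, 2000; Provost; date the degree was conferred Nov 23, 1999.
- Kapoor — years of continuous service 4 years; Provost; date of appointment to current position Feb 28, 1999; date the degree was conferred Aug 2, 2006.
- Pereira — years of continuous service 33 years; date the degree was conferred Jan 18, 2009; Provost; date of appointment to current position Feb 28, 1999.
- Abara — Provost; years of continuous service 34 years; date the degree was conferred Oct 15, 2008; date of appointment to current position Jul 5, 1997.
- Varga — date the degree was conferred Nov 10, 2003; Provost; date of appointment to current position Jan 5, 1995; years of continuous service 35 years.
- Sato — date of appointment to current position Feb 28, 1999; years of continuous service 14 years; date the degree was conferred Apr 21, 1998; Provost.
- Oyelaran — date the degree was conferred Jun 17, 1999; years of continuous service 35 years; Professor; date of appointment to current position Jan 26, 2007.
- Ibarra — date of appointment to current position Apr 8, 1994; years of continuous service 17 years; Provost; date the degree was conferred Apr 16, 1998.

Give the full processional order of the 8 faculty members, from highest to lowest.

Ibarra, Varga, Abara, Kapoor, Sato, Pereira, Adeyemi, Oyelaran

By current position: Ibarra, Varga, Abara, Kapoor, Sato, Pereira and Adeyemi (Provost); then Oyelaran (Professor).
Among Ibarra, Varga, Abara, Kapoor, Sato, Pereira and Adeyemi, by date of appointment to current position (earlier first): Ibarra (Apr 8, 1994) before Varga (Jan 5, 1995) before Abara (Jul 5, 1997) before Kapoor, Sato and Pereira (Feb 28, 1999) before Adeyemi (Feb 8, 2000).
Among Kapoor, Sato and Pereira, by years of continuous service (lower first): Kapoor (4 years) before Sato (14 years) before Pereira (33 years).
Full order: Ibarra, Varga, Abara, Kapoor, Sato, Pereira, Adeyemi, Oyelaran.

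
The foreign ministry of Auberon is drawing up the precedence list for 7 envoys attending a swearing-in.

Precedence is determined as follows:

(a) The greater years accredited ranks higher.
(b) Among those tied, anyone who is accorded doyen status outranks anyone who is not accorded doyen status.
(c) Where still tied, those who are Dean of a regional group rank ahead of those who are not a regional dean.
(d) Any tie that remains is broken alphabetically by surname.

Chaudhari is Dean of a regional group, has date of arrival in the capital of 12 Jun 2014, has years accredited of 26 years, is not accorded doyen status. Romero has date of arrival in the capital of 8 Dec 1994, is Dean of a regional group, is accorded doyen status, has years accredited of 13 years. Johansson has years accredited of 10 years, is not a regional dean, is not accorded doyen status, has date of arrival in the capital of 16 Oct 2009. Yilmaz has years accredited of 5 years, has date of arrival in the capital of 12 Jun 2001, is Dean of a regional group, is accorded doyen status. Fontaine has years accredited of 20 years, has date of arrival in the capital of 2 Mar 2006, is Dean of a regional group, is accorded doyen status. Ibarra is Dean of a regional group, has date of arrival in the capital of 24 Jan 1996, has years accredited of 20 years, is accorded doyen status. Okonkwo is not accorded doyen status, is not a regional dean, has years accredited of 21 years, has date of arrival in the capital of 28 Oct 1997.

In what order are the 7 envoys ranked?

By years accredited (higher first): Chaudhari (26 years); then Okonkwo (21 years); then Fontaine and Ibarra (both 20 years); then Romero (13 years); then Johansson (10 years); then Yilmaz (5 years).
Fontaine and Ibarra are each accorded doyen status, so the next rule applies.
Fontaine and Ibarra are each Dean of a regional group, so the next rule applies.
Among Fontaine and Ibarra, alphabetically by surname: Fontaine before Ibarra.
Full order: Chaudhari, Okonkwo, Fontaine, Ibarra, Romero, Johansson, Yilmaz.

Chaudhari, Okonkwo, Fontaine, Ibarra, Romero, Johansson, Yilmaz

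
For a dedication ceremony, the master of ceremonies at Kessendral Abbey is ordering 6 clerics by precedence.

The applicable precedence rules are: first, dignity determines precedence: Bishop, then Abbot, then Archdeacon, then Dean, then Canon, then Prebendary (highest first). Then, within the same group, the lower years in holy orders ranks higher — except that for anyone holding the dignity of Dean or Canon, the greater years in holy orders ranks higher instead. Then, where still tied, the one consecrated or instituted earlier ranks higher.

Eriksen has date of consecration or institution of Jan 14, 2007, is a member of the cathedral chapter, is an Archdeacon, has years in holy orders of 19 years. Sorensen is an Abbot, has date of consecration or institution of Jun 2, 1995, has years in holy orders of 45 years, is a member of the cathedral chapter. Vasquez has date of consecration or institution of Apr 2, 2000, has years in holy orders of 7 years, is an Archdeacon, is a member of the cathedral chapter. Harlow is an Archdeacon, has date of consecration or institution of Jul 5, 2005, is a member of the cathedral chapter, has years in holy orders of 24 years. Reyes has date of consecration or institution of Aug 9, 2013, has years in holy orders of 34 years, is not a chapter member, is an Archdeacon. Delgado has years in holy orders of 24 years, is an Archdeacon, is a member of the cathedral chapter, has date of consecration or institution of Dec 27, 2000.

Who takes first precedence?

By dignity: Sorensen (Abbot); then Vasquez, Eriksen, Delgado, Harlow and Reyes (Archdeacon).
Among Vasquez, Eriksen, Delgado, Harlow and Reyes, by years in holy orders (lower first): Vasquez (7 years) before Eriksen (19 years) before Delgado and Harlow (24 years) before Reyes (34 years).
Among Delgado and Harlow, by date of consecration or institution (earlier first): Delgado (Dec 27, 2000) before Harlow (Jul 5, 2005).
Order: Sorensen, Vasquez, Eriksen, Delgado, Harlow, Reyes.

Sorensen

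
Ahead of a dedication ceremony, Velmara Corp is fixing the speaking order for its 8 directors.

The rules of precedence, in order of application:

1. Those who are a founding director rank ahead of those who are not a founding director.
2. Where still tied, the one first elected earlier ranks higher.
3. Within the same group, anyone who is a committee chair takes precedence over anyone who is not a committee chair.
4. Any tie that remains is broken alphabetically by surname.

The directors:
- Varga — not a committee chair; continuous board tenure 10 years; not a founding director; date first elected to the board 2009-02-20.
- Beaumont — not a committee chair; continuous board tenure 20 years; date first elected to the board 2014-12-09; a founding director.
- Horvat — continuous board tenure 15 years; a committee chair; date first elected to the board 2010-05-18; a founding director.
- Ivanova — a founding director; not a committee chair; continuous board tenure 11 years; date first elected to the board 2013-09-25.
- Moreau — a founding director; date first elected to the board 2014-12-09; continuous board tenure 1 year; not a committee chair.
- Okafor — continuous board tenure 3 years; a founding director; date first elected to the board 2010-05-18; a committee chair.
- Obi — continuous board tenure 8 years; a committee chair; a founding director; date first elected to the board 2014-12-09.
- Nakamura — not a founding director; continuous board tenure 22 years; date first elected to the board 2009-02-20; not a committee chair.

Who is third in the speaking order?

By the first rule: Horvat, Okafor, Ivanova, Obi, Beaumont and Moreau (each a founding director); then Nakamura and Varga (both not a founding director).
Among Horvat, Okafor, Ivanova, Obi, Beaumont and Moreau, by date first elected to the board (earlier first): Horvat and Okafor (2010-05-18) before Ivanova (2013-09-25) before Obi, Beaumont and Moreau (2014-12-09).
Horvat and Okafor are each a committee chair, so the next rule applies.
Among Horvat and Okafor, alphabetically by surname: Horvat before Okafor.
Among Obi, Beaumont and Moreau, a committee chair before not a committee chair: Obi (a committee chair) before Beaumont and Moreau (not a committee chair).
Among Beaumont and Moreau, alphabetically by surname: Beaumont before Moreau.
Nakamura and Varga both have date first elected to the board 2009-02-20, so the next rule applies.
Nakamura and Varga are each not a committee chair, so the next rule applies.
Among Nakamura and Varga, alphabetically by surname: Nakamura before Varga.
Order: Horvat, Okafor, Ivanova, Obi, Beaumont, Moreau, Nakamura, Varga.

Ivanova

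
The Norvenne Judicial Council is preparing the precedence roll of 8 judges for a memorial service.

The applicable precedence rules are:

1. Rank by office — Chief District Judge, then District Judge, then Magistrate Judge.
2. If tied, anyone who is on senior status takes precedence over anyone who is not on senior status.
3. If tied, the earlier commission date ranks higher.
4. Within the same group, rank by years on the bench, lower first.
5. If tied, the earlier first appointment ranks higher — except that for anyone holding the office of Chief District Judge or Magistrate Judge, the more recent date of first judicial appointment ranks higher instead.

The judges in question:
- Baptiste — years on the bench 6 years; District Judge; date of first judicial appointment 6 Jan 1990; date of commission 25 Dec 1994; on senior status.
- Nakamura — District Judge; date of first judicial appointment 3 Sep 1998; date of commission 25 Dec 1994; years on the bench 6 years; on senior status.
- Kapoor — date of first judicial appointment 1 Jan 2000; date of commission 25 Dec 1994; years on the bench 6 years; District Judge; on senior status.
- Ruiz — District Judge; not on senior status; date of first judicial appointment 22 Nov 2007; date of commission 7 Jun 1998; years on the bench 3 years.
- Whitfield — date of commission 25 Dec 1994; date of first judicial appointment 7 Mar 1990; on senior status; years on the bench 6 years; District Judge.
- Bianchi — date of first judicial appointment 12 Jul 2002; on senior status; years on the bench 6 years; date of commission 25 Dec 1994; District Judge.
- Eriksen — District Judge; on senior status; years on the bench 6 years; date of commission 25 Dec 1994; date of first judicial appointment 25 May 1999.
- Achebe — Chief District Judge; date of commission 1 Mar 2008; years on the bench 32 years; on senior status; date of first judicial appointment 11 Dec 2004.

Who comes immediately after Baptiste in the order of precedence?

By office: Achebe (Chief District Judge); then Baptiste, Whitfield, Nakamura, Eriksen, Kapoor, Bianchi and Ruiz (District Judge).
Among Baptiste, Whitfield, Nakamura, Eriksen, Kapoor, Bianchi and Ruiz, on senior status before not on senior status: Baptiste, Whitfield, Nakamura, Eriksen, Kapoor and Bianchi (on senior status) before Ruiz (not on senior status).
Baptiste, Whitfield, Nakamura, Eriksen, Kapoor and Bianchi all have date of commission 25 Dec 1994, so the next rule applies.
Baptiste, Whitfield, Nakamura, Eriksen, Kapoor and Bianchi all have years on the bench 6 years, so the next rule applies.
Among Baptiste, Whitfield, Nakamura, Eriksen, Kapoor and Bianchi, by date of first judicial appointment (earlier first): Baptiste (6 Jan 1990) before Whitfield (7 Mar 1990) before Nakamura (3 Sep 1998) before Eriksen (25 May 1999) before Kapoor (1 Jan 2000) before Bianchi (12 Jul 2002).
Order: Achebe, Baptiste, Whitfield, Nakamura, Eriksen, Kapoor, Bianchi, Ruiz.

Whitfield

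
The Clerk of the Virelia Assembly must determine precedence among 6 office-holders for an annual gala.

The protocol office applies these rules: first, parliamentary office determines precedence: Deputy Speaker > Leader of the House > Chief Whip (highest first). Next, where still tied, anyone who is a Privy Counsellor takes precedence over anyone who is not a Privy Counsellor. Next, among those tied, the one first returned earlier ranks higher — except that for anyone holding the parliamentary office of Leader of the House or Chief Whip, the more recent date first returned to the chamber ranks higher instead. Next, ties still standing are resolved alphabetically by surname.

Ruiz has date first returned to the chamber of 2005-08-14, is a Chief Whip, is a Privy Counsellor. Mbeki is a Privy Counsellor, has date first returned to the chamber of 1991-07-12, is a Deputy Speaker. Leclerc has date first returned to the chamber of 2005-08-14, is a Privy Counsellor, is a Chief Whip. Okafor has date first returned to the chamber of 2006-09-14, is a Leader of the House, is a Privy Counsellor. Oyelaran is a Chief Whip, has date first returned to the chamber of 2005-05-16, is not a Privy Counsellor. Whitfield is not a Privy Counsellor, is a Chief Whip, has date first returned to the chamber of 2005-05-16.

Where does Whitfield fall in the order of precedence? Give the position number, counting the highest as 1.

6

By parliamentary office: Mbeki (Deputy Speaker); then Okafor (Leader of the House); then Leclerc, Ruiz, Oyelaran and Whitfield (Chief Whip).
Among Leclerc, Ruiz, Oyelaran and Whitfield, a Privy Counsellor before not a Privy Counsellor: Leclerc and Ruiz (a Privy Counsellor) before Oyelaran and Whitfield (not a Privy Counsellor).
Leclerc and Ruiz both have date first returned to the chamber 2005-08-14, so the next rule applies.
Among Leclerc and Ruiz, alphabetically by surname: Leclerc before Ruiz.
Oyelaran and Whitfield both have date first returned to the chamber 2005-05-16, so the next rule applies.
Among Oyelaran and Whitfield, alphabetically by surname: Oyelaran before Whitfield.
Order: Mbeki, Okafor, Leclerc, Ruiz, Oyelaran, Whitfield. So position 6.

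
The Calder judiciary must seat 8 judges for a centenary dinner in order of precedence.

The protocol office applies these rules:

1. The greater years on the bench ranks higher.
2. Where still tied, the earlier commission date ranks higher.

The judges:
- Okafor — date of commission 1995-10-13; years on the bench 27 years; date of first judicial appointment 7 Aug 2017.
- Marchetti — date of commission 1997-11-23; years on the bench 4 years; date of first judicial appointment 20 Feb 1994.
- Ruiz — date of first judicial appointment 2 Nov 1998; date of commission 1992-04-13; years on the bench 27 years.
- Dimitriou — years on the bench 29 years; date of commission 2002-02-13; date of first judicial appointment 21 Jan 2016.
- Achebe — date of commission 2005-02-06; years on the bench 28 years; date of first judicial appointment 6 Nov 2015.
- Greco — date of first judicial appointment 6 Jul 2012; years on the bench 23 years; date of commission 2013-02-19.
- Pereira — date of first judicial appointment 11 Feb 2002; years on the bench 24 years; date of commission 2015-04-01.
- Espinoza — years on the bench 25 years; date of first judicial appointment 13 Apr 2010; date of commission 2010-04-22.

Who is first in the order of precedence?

Dimitriou

By years on the bench (higher first): Dimitriou (29 years); then Achebe (28 years); then Ruiz and Okafor (both 27 years); then Espinoza (25 years); then Pereira (24 years); then Greco (23 years); then Marchetti (4 years).
Among Ruiz and Okafor, by date of commission (earlier first): Ruiz (1992-04-13) before Okafor (1995-10-13).
Order: Dimitriou, Achebe, Ruiz, Okafor, Espinoza, Pereira, Greco, Marchetti.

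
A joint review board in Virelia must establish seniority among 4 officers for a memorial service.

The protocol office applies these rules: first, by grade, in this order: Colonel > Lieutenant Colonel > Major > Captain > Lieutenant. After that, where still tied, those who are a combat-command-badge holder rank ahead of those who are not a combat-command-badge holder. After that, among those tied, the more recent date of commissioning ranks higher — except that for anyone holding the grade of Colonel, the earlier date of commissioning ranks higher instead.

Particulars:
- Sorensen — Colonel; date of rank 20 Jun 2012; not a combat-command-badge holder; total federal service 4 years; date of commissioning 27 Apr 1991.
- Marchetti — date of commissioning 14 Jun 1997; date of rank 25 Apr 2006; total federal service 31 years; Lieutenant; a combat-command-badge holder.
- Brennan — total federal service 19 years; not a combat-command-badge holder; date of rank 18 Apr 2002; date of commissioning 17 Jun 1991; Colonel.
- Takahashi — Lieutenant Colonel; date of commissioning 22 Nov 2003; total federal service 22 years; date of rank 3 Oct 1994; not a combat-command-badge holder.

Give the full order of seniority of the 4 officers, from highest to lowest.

Sorensen, Brennan, Takahashi, Marchetti

By grade: Sorensen and Brennan (Colonel); then Takahashi (Lieutenant Colonel); then Marchetti (Lieutenant).
Sorensen and Brennan are each not a combat-command-badge holder, so the next rule applies.
Among Sorensen and Brennan, by date of commissioning (earlier first) (reversed rule for this group): Sorensen (27 Apr 1991) before Brennan (17 Jun 1991).
Full order: Sorensen, Brennan, Takahashi, Marchetti.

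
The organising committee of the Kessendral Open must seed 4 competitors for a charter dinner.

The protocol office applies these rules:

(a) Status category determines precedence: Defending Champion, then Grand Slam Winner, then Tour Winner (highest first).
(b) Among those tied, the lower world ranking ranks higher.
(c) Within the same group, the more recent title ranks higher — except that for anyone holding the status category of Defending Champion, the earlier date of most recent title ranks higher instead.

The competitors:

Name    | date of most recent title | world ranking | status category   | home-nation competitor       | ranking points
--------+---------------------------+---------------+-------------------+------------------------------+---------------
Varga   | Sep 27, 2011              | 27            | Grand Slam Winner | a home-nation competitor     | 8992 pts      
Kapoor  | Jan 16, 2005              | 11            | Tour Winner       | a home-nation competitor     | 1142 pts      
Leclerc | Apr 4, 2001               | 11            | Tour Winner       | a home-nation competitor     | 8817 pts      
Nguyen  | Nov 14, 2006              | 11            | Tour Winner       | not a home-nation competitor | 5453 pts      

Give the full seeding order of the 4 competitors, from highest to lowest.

Varga, Nguyen, Kapoor, Leclerc

By status category: Varga (Grand Slam Winner); then Nguyen, Kapoor and Leclerc (Tour Winner).
Nguyen, Kapoor and Leclerc all have world ranking 11, so the next rule applies.
Among Nguyen, Kapoor and Leclerc, by date of most recent title (later first): Nguyen (Nov 14, 2006) before Kapoor (Jan 16, 2005) before Leclerc (Apr 4, 2001).
Full order: Varga, Nguyen, Kapoor, Leclerc.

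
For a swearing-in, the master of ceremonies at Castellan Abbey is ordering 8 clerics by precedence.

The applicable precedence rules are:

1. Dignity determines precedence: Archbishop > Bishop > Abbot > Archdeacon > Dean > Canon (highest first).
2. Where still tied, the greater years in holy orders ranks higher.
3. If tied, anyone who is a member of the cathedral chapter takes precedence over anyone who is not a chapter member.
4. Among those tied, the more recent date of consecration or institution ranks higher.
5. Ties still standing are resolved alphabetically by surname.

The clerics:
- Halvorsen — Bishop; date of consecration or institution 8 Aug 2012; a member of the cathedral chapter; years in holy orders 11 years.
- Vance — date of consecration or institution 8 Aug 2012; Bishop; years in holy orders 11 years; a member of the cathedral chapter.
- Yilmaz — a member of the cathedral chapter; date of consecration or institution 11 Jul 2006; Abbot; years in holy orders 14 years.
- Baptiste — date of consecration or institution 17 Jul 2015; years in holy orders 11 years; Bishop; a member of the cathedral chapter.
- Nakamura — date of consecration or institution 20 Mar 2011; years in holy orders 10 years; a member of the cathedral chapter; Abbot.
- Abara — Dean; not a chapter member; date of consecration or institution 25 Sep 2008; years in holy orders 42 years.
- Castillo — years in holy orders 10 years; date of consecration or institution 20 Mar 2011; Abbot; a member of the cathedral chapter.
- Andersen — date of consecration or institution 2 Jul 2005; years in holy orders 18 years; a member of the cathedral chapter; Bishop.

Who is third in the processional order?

By dignity: Andersen, Baptiste, Halvorsen and Vance (Bishop); then Yilmaz, Castillo and Nakamura (Abbot); then Abara (Dean).
Among Andersen, Baptiste, Halvorsen and Vance, by years in holy orders (higher first): Andersen (18 years) before Baptiste, Halvorsen and Vance (11 years).
Baptiste, Halvorsen and Vance are each a member of the cathedral chapter, so the next rule applies.
Among Baptiste, Halvorsen and Vance, by date of consecration or institution (later first): Baptiste (17 Jul 2015) before Halvorsen and Vance (8 Aug 2012).
Among Halvorsen and Vance, alphabetically by surname: Halvorsen before Vance.
Among Yilmaz, Castillo and Nakamura, by years in holy orders (higher first): Yilmaz (14 years) before Castillo and Nakamura (10 years).
Castillo and Nakamura are each a member of the cathedral chapter, so the next rule applies.
Castillo and Nakamura both have date of consecration or institution 20 Mar 2011, so the next rule applies.
Among Castillo and Nakamura, alphabetically by surname: Castillo before Nakamura.
Order: Andersen, Baptiste, Halvorsen, Vance, Yilmaz, Castillo, Nakamura, Abara.

Halvorsen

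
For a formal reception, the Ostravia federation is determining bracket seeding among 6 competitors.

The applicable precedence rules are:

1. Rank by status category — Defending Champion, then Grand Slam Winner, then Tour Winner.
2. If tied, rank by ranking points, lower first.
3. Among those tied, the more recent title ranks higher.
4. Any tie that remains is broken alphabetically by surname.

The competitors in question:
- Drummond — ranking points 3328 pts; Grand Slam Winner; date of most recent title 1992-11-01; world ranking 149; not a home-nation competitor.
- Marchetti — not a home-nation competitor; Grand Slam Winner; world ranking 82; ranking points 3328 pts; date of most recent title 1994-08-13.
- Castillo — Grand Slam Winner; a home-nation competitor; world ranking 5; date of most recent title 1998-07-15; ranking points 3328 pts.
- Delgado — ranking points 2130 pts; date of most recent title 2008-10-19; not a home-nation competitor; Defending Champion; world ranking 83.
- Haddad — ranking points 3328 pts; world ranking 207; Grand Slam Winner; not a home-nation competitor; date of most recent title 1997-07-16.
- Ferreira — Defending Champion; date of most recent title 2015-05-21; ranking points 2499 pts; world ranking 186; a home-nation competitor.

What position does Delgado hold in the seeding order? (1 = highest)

1

By status category: Delgado and Ferreira (Defending Champion); then Castillo, Haddad, Marchetti and Drummond (Grand Slam Winner).
Among Delgado and Ferreira, by ranking points (lower first): Delgado (2130 pts) before Ferreira (2499 pts).
Castillo, Haddad, Marchetti and Drummond all have ranking points 3328 pts, so the next rule applies.
Among Castillo, Haddad, Marchetti and Drummond, by date of most recent title (later first): Castillo (1998-07-15) before Haddad (1997-07-16) before Marchetti (1994-08-13) before Drummond (1992-11-01).
Order: Delgado, Ferreira, Castillo, Haddad, Marchetti, Drummond. So position 1.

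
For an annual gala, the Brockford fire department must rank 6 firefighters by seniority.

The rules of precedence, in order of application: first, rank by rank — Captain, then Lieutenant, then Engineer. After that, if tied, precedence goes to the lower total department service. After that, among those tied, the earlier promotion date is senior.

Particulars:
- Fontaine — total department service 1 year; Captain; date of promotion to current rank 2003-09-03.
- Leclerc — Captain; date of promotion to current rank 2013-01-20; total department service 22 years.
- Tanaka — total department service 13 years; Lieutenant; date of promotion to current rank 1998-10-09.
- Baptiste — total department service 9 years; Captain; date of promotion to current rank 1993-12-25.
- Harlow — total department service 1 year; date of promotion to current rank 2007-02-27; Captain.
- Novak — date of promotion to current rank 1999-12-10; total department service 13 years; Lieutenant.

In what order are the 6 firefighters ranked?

Fontaine, Harlow, Baptiste, Leclerc, Tanaka, Novak

By rank: Fontaine, Harlow, Baptiste and Leclerc (Captain); then Tanaka and Novak (Lieutenant).
Among Fontaine, Harlow, Baptiste and Leclerc, by total department service (lower first): Fontaine and Harlow (1 year) before Baptiste (9 years) before Leclerc (22 years).
Among Fontaine and Harlow, by date of promotion to current rank (earlier first): Fontaine (2003-09-03) before Harlow (2007-02-27).
Tanaka and Novak both have total department service 13 years, so the next rule applies.
Among Tanaka and Novak, by date of promotion to current rank (earlier first): Tanaka (1998-10-09) before Novak (1999-12-10).
Full order: Fontaine, Harlow, Baptiste, Leclerc, Tanaka, Novak.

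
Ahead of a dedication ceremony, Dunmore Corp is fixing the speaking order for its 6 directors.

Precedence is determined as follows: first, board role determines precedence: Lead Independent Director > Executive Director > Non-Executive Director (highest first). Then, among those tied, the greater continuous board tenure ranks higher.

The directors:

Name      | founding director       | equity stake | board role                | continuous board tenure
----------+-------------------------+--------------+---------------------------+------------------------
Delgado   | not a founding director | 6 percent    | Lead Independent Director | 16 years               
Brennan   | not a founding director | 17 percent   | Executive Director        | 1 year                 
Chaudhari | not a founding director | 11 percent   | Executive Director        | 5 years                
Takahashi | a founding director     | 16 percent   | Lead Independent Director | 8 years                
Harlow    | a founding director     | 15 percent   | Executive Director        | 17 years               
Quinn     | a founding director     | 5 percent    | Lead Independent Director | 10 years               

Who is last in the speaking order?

Brennan

By board role: Delgado, Quinn and Takahashi (Lead Independent Director); then Harlow, Chaudhari and Brennan (Executive Director).
Among Delgado, Quinn and Takahashi, by continuous board tenure (higher first): Delgado (16 years) before Quinn (10 years) before Takahashi (8 years).
Among Harlow, Chaudhari and Brennan, by continuous board tenure (higher first): Harlow (17 years) before Chaudhari (5 years) before Brennan (1 year).
Order: Delgado, Quinn, Takahashi, Harlow, Chaudhari, Brennan.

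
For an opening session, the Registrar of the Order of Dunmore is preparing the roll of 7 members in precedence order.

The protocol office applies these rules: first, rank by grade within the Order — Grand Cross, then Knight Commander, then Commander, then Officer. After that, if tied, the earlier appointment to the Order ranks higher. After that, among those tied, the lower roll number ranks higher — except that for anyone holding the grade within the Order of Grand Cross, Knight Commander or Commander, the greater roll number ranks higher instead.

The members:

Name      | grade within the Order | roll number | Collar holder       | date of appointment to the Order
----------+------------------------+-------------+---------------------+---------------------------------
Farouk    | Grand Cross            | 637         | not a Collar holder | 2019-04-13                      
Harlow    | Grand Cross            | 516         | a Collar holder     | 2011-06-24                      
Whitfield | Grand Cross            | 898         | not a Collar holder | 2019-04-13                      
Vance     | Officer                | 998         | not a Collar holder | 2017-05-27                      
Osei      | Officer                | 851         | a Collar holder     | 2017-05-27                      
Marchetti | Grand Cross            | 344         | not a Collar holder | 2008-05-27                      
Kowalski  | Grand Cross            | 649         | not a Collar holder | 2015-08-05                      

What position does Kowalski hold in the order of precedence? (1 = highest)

By grade within the Order: Marchetti, Harlow, Kowalski, Whitfield and Farouk (Grand Cross); then Osei and Vance (Officer).
Among Marchetti, Harlow, Kowalski, Whitfield and Farouk, by date of appointment to the Order (earlier first): Marchetti (2008-05-27) before Harlow (2011-06-24) before Kowalski (2015-08-05) before Whitfield and Farouk (2019-04-13).
Among Whitfield and Farouk, by roll number (higher first) (reversed rule for this group): Whitfield (898) before Farouk (637).
Osei and Vance both have date of appointment to the Order 2017-05-27, so the next rule applies.
Among Osei and Vance, by roll number (lower first): Osei (851) before Vance (998).
Order: Marchetti, Harlow, Kowalski, Whitfield, Farouk, Osei, Vance. So position 3.

3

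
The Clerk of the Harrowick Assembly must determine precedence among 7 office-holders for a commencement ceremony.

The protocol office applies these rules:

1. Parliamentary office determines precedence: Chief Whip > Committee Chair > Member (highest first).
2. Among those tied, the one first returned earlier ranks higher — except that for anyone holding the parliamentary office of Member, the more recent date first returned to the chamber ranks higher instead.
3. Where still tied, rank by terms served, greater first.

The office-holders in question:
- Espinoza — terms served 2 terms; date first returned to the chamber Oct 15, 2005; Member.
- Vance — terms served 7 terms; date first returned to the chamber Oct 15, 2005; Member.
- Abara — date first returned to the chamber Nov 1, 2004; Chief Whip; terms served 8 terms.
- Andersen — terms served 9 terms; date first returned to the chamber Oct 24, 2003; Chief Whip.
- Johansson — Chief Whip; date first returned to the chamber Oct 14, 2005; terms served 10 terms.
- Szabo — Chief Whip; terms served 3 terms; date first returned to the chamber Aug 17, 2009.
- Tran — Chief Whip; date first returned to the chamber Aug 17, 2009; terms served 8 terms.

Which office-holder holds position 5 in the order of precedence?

Szabo

By parliamentary office: Andersen, Abara, Johansson, Tran and Szabo (Chief Whip); then Vance and Espinoza (Member).
Among Andersen, Abara, Johansson, Tran and Szabo, by date first returned to the chamber (earlier first): Andersen (Oct 24, 2003) before Abara (Nov 1, 2004) before Johansson (Oct 14, 2005) before Tran and Szabo (Aug 17, 2009).
Among Tran and Szabo, by terms served (higher first): Tran (8 terms) before Szabo (3 terms).
Vance and Espinoza both have date first returned to the chamber Oct 15, 2005, so the next rule applies.
Among Vance and Espinoza, by terms served (higher first): Vance (7 terms) before Espinoza (2 terms).
Order: Andersen, Abara, Johansson, Tran, Szabo, Vance, Espinoza.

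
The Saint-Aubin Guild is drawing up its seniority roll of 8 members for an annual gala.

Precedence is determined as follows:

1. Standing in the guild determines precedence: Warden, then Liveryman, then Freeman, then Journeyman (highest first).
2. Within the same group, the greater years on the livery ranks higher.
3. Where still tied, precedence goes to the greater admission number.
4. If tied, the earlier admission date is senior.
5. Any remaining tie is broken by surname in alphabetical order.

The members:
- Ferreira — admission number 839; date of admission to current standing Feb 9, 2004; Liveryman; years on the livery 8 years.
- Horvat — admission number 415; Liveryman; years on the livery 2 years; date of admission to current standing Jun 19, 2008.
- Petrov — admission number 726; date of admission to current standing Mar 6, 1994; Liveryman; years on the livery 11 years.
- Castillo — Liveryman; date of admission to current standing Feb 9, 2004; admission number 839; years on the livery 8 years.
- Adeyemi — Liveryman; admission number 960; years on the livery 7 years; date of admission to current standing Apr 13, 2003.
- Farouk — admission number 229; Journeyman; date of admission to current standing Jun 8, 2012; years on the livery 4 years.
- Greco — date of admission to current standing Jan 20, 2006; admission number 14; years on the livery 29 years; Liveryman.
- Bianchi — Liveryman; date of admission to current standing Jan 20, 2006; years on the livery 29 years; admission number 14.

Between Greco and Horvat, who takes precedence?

Greco

By standing in the guild: Bianchi, Greco, Petrov, Castillo, Ferreira, Adeyemi and Horvat (Liveryman); then Farouk (Journeyman).
Among Bianchi, Greco, Petrov, Castillo, Ferreira, Adeyemi and Horvat, by years on the livery (higher first): Bianchi and Greco (29 years) before Petrov (11 years) before Castillo and Ferreira (8 years) before Adeyemi (7 years) before Horvat (2 years).
Bianchi and Greco both have admission number 14, so the next rule applies.
Bianchi and Greco both have date of admission to current standing Jan 20, 2006, so the next rule applies.
Among Bianchi and Greco, alphabetically by surname: Bianchi before Greco.
Castillo and Ferreira both have admission number 839, so the next rule applies.
Castillo and Ferreira both have date of admission to current standing Feb 9, 2004, so the next rule applies.
Among Castillo and Ferreira, alphabetically by surname: Castillo before Ferreira.
So Greco takes precedence.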